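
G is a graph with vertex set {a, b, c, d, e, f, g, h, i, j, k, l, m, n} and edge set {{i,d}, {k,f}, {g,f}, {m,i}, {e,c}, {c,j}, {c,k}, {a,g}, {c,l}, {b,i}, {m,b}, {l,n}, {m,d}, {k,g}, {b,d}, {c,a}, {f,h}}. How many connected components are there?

Starting from b we can reach b, d, i, m. That is one component of size 4.
Starting from a we can reach a, c, e, f, g, h, j, k, l, n. That is one component of size 10.
Total: 2 components.

2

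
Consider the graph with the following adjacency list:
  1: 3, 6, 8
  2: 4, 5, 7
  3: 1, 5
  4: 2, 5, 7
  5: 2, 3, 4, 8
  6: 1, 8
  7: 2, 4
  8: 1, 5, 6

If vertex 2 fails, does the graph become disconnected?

Deleting 2 leaves 1 component (was 1) (its neighbors 4, 5, 7 remain connected to each other), so 2 is not a cut vertex.

No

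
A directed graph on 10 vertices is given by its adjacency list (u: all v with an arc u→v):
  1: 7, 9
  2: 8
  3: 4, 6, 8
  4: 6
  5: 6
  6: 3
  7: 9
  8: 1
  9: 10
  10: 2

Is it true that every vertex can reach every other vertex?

No

There is no directed path from 9 to 5, so the graph is not strongly connected.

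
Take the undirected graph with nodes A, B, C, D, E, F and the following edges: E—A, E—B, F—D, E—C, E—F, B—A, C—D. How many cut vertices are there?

1

Removing E increases the component count from 1 to 2, so E is a cut vertex.
By contrast removing C leaves 1 component; it is not a cut vertex. No other vertex is a cut vertex either.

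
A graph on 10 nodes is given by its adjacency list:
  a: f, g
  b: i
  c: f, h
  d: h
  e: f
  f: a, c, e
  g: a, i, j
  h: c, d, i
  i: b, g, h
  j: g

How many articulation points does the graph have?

4

Removing f increases the component count from 1 to 2, so f is a cut vertex.
Removing g increases the component count from 1 to 2, so g is a cut vertex.
Removing h increases the component count from 1 to 2, so h is a cut vertex.
Likewise i is a cut vertex.
By contrast removing j leaves 1 component; it is not a cut vertex. No other vertex is a cut vertex either.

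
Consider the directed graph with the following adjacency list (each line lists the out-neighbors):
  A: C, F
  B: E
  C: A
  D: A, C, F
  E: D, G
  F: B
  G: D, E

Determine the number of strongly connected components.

1

{A, B, C, D, E, F, G} are all mutually reachable — one SCC of size 7.
That gives 1 strongly connected component.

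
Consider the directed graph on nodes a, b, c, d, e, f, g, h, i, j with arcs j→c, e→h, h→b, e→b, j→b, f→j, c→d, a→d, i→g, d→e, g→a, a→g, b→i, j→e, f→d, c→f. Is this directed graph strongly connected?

There is no directed path from i to f, so the graph is not strongly connected.

No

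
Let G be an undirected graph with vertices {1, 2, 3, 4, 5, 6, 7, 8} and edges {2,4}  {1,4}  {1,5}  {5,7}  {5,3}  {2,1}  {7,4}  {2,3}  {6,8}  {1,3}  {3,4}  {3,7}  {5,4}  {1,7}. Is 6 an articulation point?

No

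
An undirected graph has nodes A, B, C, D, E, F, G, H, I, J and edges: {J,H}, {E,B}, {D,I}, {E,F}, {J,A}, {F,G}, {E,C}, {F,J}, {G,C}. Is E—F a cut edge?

No

After removing E—F, the path E-C-G-F still connects them, so the edge is not a bridge.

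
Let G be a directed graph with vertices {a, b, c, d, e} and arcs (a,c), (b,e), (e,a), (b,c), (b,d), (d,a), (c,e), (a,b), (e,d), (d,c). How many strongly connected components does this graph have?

1

{a, b, c, d, e} are all mutually reachable — one SCC of size 5.
That gives 1 strongly connected component.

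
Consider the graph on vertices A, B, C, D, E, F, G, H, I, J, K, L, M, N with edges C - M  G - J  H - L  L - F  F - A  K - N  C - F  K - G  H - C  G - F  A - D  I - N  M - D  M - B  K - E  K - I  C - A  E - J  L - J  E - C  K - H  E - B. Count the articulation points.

Removing K increases the component count from 1 to 2, so K is a cut vertex.
By contrast removing I leaves 1 component; it is not a cut vertex. No other vertex is a cut vertex either.

1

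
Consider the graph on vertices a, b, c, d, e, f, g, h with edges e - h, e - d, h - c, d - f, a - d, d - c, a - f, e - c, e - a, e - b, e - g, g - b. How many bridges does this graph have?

0

The edges on the cycle e-g-b-e are not bridges since each lies on that cycle.
Every edge lies on some cycle, so there are no bridges.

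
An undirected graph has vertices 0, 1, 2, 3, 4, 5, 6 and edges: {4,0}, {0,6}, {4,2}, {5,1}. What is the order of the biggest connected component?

3 is isolated — a component by itself.
Starting from 1 we can reach 1, 5. That is one component of size 2.
Starting from 0 we can reach 0, 2, 4, 6. That is one component of size 4.
The largest has 4 vertices.

4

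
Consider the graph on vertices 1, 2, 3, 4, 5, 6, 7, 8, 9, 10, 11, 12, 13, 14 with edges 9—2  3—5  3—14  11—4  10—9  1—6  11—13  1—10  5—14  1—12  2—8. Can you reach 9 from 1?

From 1 we can reach 1, 2, 6, 8, 9, 10, 12, which includes 9.

Yes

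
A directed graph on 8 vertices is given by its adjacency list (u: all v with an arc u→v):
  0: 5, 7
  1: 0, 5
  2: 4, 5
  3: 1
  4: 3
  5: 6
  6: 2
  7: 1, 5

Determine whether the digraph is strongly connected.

Yes

From 6 we can reach every vertex (0, 1, 2, 3, 4, 5, 6, 7), and every vertex can reach 6 (0, 1, 2, 3, 4, 5, 6, 7). So the whole graph is one strongly connected component.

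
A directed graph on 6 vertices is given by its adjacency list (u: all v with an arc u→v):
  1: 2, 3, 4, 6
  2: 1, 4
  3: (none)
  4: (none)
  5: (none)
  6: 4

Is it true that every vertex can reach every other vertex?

There is no directed path from 6 to 5, so the graph is not strongly connected.

No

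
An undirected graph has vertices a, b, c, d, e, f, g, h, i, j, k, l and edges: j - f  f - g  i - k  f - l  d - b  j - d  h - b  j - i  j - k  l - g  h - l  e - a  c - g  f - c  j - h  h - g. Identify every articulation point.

Removing j increases the component count from 2 to 3, so j is a cut vertex.
By contrast removing k leaves 2 components; it is not a cut vertex. No other vertex is a cut vertex either.

j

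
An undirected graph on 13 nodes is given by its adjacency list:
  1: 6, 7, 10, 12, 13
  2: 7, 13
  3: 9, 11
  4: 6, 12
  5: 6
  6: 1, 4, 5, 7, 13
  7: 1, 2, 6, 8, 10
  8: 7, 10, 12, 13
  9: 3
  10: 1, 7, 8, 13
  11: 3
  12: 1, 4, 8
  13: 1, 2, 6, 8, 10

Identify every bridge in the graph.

11-3, 3-9, 5-6

The edges on the cycle 10-7-6-4-12-8-10 are not bridges since each lies on that cycle.
But removing 5-6 disconnects 5 from 6; removing 3-11 disconnects 3 from 11; removing 9-3 disconnects 9 from 3 — these are bridges.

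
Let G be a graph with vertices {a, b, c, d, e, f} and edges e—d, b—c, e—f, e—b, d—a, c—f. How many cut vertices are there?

2

Removing d increases the component count from 1 to 2, so d is a cut vertex.
Removing e increases the component count from 1 to 2, so e is a cut vertex.
By contrast removing c leaves 1 component; it is not a cut vertex. No other vertex is a cut vertex either.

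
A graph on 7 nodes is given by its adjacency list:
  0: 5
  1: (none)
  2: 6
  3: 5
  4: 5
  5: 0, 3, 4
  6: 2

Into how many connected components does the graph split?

3

1 is isolated — a component by itself.
Starting from 2 we can reach 2, 6. That is one component of size 2.
Starting from 0 we can reach 0, 3, 4, 5. That is one component of size 4.
Total: 3 components.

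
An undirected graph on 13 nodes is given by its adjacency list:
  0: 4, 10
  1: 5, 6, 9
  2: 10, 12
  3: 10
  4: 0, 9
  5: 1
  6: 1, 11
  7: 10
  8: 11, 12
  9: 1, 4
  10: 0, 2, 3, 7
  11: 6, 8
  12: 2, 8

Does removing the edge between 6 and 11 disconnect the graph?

After removing 6-11, the path 6-1-9-4-0-10-2-12-8-11 still connects them, so the edge is not a bridge.

No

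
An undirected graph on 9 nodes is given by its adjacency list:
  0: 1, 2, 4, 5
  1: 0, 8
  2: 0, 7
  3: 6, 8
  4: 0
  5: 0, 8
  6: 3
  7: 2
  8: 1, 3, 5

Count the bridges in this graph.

The edges on the cycle 0-1-8-5-0 are not bridges since each lies on that cycle.
But removing 8-3 disconnects 8 from 3; removing 2-7 disconnects 2 from 7; removing 0-2 disconnects 0 from 2; removing 6-3 disconnects 6 from 3 — these are bridges.
In total 5 edges are bridges.

5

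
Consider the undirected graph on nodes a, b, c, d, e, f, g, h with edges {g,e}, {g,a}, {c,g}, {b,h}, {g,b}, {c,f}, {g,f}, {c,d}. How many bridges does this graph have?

5

The edges on the cycle c-g-f-c are not bridges since each lies on that cycle.
But removing b–h disconnects b from h; removing g–a disconnects g from a; removing c–d disconnects c from d; removing g–e disconnects g from e — these are bridges.
In total 5 edges are bridges.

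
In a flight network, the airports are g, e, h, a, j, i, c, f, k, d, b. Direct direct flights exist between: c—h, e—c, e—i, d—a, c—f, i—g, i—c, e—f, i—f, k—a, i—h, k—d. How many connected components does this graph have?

j is isolated — a component by itself.
b is isolated — a component by itself.
Starting from a we can reach a, d, k. That is one component of size 3.
Starting from c we can reach c, e, f, g, h, i. That is one component of size 6.
Total: 4 components.

4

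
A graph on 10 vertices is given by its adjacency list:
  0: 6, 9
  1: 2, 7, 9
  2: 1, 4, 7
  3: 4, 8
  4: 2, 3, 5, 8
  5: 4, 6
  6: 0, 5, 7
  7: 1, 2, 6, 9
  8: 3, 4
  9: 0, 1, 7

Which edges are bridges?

The edges on the cycle 4-3-8-4 are not bridges since each lies on that cycle.
Every edge lies on some cycle, so there are no bridges.

none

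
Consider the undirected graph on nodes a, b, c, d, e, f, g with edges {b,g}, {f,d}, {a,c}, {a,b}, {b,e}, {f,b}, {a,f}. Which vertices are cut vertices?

Removing a increases the component count from 1 to 2, so a is a cut vertex.
Removing b increases the component count from 1 to 3, so b is a cut vertex.
Removing f increases the component count from 1 to 2, so f is a cut vertex.
By contrast removing e leaves 1 component; it is not a cut vertex. No other vertex is a cut vertex either.

a, b, f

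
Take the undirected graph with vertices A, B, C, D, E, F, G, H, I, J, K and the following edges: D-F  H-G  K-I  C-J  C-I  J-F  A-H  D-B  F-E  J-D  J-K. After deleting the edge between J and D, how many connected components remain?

2

J and D are still connected via J-F-D, so the component count stays at 2.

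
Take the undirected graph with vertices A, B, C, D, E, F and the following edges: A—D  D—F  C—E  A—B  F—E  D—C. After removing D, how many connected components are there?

With D gone, the remaining components are: {A, B}; {C, E, F}.
That is 2 components.

2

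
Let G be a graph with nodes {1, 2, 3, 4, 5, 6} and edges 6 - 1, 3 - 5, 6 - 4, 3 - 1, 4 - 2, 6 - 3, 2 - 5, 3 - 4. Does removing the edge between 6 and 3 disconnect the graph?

No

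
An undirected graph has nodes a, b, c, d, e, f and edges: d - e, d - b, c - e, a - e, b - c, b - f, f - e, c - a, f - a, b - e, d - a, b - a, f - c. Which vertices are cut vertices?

none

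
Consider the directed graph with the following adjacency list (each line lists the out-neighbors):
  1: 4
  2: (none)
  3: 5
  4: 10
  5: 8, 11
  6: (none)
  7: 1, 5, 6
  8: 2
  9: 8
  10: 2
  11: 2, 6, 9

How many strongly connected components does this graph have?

{2} is an SCC by itself.
{10} is an SCC by itself.
{9} is an SCC by itself.
{7} is an SCC by itself.
{5} is an SCC by itself.
(and 6 more singleton SCCs)
That gives 11 strongly connected components.

11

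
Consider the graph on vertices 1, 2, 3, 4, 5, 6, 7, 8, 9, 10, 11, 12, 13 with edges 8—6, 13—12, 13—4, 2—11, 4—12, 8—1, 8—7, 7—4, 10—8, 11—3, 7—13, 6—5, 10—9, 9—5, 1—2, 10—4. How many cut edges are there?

The edges on the cycle 10-8-6-5-9-10 are not bridges since each lies on that cycle.
But removing 1—8 disconnects 1 from 8; removing 2—11 disconnects 2 from 11; removing 1—2 disconnects 1 from 2; removing 3—11 disconnects 3 from 11 — these are bridges.
That makes 4 bridges.

4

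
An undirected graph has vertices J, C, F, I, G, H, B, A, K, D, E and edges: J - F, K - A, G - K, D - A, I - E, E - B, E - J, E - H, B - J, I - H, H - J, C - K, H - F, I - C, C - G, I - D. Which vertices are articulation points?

Removing I increases the component count from 1 to 2, so I is a cut vertex.
By contrast removing F leaves 1 component; it is not a cut vertex. No other vertex is a cut vertex either.

I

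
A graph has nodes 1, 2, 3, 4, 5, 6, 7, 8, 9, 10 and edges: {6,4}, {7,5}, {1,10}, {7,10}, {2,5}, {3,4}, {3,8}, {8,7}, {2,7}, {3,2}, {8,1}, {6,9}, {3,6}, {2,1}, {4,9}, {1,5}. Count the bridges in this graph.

The edges on the cycle 3-6-9-4-3 are not bridges since each lies on that cycle.
Every edge lies on some cycle, so there are no bridges.

0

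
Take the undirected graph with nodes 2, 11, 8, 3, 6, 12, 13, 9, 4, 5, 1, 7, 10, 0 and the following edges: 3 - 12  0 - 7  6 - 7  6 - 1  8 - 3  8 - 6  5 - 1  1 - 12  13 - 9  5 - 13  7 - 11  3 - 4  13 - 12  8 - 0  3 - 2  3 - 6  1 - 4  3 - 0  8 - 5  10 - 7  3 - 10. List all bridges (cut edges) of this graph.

11-7, 13-9, 2-3

The edges on the cycle 8-3-10-7-6-8 are not bridges since each lies on that cycle.
But removing 9 - 13 disconnects 9 from 13; removing 7 - 11 disconnects 7 from 11; removing 3 - 2 disconnects 3 from 2 — these are bridges.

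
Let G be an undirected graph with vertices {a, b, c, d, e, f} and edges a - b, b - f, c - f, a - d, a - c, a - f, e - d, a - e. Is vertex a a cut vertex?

Deleting a raises the number of components from 1 to 2, so a is a cut vertex.

Yes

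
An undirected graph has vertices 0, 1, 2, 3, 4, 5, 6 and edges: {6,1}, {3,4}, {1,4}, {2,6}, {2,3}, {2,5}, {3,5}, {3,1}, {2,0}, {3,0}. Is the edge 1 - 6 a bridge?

After removing 1 - 6, the path 1-3-2-6 still connects them, so the edge is not a bridge.

No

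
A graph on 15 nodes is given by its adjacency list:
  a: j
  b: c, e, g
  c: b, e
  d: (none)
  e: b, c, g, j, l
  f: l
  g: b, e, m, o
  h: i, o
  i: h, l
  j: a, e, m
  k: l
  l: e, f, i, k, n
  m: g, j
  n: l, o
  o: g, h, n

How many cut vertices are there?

Removing j increases the component count from 2 to 3, so j is a cut vertex.
Removing l increases the component count from 2 to 4, so l is a cut vertex.
By contrast removing m leaves 2 components; it is not a cut vertex. No other vertex is a cut vertex either.

2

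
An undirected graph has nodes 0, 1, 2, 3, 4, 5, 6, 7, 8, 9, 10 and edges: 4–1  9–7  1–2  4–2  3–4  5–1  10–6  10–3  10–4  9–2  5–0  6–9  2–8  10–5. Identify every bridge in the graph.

The edges on the cycle 10-3-4-1-5-10 are not bridges since each lies on that cycle.
But removing 5–0 disconnects 5 from 0; removing 8–2 disconnects 8 from 2; removing 9–7 disconnects 9 from 7 — these are bridges.

0-5, 2-8, 7-9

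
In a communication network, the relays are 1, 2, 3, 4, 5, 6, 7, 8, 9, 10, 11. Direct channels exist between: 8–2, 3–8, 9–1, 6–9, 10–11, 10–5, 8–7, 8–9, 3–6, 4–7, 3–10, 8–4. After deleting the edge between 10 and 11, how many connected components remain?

Before removal there is 1 component.
10–11 is a bridge — removing it separates 10's side from 11's side.
After removal: 2 components.

2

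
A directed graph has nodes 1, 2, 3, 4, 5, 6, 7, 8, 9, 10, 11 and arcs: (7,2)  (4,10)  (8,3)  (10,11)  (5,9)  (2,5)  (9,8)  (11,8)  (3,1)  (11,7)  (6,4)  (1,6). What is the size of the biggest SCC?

11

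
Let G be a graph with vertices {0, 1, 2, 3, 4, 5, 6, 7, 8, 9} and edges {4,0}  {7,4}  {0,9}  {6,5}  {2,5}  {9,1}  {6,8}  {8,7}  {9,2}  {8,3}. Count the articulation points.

Removing 8 increases the component count from 1 to 2, so 8 is a cut vertex.
Removing 9 increases the component count from 1 to 2, so 9 is a cut vertex.
By contrast removing 7 leaves 1 component; it is not a cut vertex. No other vertex is a cut vertex either.

2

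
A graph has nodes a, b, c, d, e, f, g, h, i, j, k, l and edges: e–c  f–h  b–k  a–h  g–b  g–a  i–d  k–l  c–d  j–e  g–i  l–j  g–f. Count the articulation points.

1

Removing g increases the component count from 1 to 2, so g is a cut vertex.
By contrast removing k leaves 1 component; it is not a cut vertex. No other vertex is a cut vertex either.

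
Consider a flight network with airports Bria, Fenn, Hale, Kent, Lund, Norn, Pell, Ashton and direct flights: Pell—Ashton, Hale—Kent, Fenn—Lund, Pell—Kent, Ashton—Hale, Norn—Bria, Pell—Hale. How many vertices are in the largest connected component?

4

Starting from Bria we can reach Bria, Norn. That is one component of size 2.
Starting from Fenn we can reach Fenn, Lund. That is one component of size 2.
Starting from Hale we can reach Hale, Kent, Pell, Ashton. That is one component of size 4.
The largest has 4 vertices.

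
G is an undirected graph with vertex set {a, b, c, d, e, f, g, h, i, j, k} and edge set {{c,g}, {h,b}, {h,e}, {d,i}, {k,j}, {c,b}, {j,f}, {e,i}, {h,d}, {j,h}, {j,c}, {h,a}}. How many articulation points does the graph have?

Removing c increases the component count from 1 to 2, so c is a cut vertex.
Removing h increases the component count from 1 to 3, so h is a cut vertex.
Removing j increases the component count from 1 to 3, so j is a cut vertex.
By contrast removing a leaves 1 component; it is not a cut vertex. No other vertex is a cut vertex either.

3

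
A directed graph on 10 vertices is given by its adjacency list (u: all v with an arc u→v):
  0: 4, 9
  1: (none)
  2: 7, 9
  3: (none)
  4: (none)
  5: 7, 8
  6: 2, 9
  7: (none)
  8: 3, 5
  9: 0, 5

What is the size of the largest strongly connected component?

2

{0, 9} are all mutually reachable — one SCC of size 2.
{5, 8} are all mutually reachable — one SCC of size 2.
{3} is an SCC by itself.
{6} is an SCC by itself.
{1} is an SCC by itself.
(and 3 more singleton SCCs)
The largest has 2 vertices.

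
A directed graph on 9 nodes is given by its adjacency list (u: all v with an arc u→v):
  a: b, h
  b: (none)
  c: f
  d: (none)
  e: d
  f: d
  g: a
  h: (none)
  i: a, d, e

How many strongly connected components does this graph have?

{a} is an SCC by itself.
{b} is an SCC by itself.
{h} is an SCC by itself.
{d} is an SCC by itself.
{i} is an SCC by itself.
(and 4 more singleton SCCs)
That gives 9 strongly connected components.

9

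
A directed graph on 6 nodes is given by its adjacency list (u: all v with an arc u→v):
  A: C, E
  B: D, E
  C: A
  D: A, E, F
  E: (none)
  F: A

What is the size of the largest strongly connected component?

2

{A, C} are all mutually reachable — one SCC of size 2.
{B} is an SCC by itself.
{D} is an SCC by itself.
{F} is an SCC by itself.
{E} is an SCC by itself.
The largest has 2 vertices.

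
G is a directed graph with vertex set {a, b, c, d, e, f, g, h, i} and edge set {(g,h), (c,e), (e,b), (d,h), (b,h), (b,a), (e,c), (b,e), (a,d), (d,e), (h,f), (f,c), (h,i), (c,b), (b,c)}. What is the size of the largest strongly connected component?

{a, b, c, d, e, f, h} are all mutually reachable — one SCC of size 7.
{i} is an SCC by itself.
{g} is an SCC by itself.
The largest has 7 vertices.

7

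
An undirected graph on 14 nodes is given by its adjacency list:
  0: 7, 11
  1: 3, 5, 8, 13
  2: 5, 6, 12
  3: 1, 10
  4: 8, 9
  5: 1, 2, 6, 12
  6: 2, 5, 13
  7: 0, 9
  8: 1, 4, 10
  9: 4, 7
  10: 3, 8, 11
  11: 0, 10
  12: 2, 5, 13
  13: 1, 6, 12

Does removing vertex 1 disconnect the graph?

Yes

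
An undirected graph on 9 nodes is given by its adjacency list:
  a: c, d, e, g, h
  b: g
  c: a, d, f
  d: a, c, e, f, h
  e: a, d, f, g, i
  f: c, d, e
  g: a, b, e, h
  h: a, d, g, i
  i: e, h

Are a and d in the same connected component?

Yes

From a we can reach a, b, c, d, e, f, g, h, i, which includes d.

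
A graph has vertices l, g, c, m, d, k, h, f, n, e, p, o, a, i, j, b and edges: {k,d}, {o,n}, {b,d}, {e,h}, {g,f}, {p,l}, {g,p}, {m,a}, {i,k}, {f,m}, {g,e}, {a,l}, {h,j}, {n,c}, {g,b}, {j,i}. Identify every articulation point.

g, n

Removing g increases the component count from 2 to 3, so g is a cut vertex.
Removing n increases the component count from 2 to 3, so n is a cut vertex.
By contrast removing o leaves 2 components; it is not a cut vertex. No other vertex is a cut vertex either.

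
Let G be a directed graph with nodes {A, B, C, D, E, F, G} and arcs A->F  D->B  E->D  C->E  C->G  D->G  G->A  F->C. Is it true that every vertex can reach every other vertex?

No

There is no directed path from B to E, so the graph is not strongly connected.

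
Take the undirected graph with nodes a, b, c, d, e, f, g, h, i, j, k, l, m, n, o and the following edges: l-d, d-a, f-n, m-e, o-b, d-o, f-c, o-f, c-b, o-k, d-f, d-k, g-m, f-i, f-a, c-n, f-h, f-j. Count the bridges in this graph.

6

The edges on the cycle d-o-f-a-d are not bridges since each lies on that cycle.
But removing f-h disconnects f from h; removing f-j disconnects f from j; removing l-d disconnects l from d; removing f-i disconnects f from i — these are bridges.
In total 6 edges are bridges.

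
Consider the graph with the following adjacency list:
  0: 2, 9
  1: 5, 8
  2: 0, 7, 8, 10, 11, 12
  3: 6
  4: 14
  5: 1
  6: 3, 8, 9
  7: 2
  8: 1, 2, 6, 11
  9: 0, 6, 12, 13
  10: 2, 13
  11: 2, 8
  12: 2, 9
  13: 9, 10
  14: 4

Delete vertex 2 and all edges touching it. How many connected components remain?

3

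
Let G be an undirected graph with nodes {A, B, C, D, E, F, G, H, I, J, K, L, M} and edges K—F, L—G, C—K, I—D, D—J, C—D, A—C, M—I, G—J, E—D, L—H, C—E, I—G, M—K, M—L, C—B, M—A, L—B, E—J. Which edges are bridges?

F-K, H-L

The edges on the cycle M-I-G-J-E-C-A-M are not bridges since each lies on that cycle.
But removing F—K disconnects F from K; removing H—L disconnects H from L — these are bridges.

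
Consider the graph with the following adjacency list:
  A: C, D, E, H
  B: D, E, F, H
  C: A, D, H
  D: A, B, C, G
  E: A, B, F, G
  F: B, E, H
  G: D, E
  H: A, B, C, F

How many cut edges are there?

0

The edges on the cycle E-A-C-H-F-B-E are not bridges since each lies on that cycle.
Every edge lies on some cycle, so there are no bridges.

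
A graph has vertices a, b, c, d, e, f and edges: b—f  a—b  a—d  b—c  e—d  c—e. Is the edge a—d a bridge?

No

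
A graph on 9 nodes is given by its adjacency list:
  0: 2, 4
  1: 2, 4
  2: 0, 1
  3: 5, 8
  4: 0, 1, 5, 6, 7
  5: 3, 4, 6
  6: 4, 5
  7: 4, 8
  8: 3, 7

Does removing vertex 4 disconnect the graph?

Deleting 4 raises the number of components from 1 to 2, so 4 is a cut vertex.

Yes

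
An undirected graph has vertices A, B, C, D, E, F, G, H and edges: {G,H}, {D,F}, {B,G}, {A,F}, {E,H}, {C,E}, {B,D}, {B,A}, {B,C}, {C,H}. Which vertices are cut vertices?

B

Removing B increases the component count from 1 to 2, so B is a cut vertex.
By contrast removing E leaves 1 component; it is not a cut vertex. No other vertex is a cut vertex either.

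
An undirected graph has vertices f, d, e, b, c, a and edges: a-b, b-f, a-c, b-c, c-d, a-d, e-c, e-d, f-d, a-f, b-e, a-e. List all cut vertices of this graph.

Removing f, for instance, still leaves 1 component. No single vertex removal increases the component count — the graph has no articulation points.

none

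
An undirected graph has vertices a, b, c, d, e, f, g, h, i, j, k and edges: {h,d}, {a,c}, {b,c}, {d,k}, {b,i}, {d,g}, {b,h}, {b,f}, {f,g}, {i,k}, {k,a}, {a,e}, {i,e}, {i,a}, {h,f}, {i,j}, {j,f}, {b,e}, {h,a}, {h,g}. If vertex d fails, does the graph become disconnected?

Deleting d leaves 1 component (was 1) (its neighbors g, h, k remain connected to each other), so d is not a cut vertex.

No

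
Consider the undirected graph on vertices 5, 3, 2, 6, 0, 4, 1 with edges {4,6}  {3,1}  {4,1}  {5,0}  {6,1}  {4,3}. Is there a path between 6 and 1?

Yes

From 6 we can reach 1, 3, 4, 6, which includes 1.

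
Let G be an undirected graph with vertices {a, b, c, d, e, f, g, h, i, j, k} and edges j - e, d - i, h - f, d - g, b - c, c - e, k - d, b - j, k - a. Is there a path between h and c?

No

The component containing h is {f, h}, and c is not in it.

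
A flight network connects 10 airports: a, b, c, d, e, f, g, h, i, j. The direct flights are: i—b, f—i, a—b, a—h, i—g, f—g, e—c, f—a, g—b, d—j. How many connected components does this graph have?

3

Starting from d we can reach d, j. That is one component of size 2.
Starting from c we can reach c, e. That is one component of size 2.
Starting from a we can reach a, b, f, g, h, i. That is one component of size 6.
Total: 3 components.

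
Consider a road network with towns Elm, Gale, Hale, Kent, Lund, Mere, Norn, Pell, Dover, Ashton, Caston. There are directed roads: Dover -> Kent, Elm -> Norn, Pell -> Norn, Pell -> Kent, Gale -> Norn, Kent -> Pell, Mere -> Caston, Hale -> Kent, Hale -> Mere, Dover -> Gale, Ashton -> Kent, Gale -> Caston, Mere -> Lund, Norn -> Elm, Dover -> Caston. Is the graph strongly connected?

No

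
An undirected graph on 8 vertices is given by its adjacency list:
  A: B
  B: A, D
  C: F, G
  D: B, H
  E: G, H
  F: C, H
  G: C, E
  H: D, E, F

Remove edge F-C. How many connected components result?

1

F and C are still connected via F-H-E-G-C, so the component count stays at 1.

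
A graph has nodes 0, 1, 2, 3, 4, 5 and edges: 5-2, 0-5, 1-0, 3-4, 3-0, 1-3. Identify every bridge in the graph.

The edges on the cycle 1-3-0-1 are not bridges since each lies on that cycle.
But removing 5-2 disconnects 5 from 2; removing 3-4 disconnects 3 from 4; removing 0-5 disconnects 0 from 5 — these are bridges.

0-5, 2-5, 3-4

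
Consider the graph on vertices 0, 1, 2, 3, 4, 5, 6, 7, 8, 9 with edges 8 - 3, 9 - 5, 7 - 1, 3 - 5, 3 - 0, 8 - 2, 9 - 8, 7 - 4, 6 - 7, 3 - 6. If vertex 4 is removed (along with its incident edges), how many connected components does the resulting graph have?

With 4 gone, the remaining components are: {0, 1, 2, 3, 5, 6, 7, 8, 9}.
That is 1 component.

1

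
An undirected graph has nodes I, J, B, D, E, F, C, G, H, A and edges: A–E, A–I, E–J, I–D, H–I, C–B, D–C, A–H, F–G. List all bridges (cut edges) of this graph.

The edges on the cycle A-H-I-A are not bridges since each lies on that cycle.
But removing E–J disconnects E from J; removing A–E disconnects A from E; removing D–C disconnects D from C; removing F–G disconnects F from G — these are bridges.
In total 6 edges are bridges.

A-E, B-C, C-D, D-I, E-J, F-G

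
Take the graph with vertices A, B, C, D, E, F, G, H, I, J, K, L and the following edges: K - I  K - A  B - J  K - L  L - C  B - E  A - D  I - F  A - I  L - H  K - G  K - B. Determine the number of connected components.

Starting from A we can reach A, B, C, D, E, F, G, H, I, J, K, L. That is one component of size 12.
Total: 1 component.

1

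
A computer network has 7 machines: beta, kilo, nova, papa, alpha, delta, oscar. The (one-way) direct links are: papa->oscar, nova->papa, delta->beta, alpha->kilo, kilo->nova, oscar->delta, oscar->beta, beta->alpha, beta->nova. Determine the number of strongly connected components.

1

{beta, kilo, nova, papa, alpha, delta, oscar} are all mutually reachable — one SCC of size 7.
That gives 1 strongly connected component.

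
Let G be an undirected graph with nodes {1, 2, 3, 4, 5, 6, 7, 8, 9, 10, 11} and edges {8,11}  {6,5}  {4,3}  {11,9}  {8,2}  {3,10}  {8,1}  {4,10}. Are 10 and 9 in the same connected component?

No

The component containing 10 is {3, 4, 10}, and 9 is not in it.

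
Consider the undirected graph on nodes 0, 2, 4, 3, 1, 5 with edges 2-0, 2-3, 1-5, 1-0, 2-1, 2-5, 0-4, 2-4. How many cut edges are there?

1

The edges on the cycle 2-1-5-2 are not bridges since each lies on that cycle.
But removing 2-3 disconnects 2 from 3 — this is a bridge.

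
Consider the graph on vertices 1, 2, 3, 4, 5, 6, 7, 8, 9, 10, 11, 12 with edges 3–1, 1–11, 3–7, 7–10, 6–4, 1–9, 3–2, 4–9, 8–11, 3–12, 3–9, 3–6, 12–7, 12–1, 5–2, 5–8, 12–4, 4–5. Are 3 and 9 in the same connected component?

From 3 we can reach 1, 2, 3, 4, 5, 6, 7, 8, 9, 10, 11, 12, which includes 9.

Yes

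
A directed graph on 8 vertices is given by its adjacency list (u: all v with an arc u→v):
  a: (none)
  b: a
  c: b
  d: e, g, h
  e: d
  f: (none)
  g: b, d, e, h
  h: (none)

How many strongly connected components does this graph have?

{d, e, g} are all mutually reachable — one SCC of size 3.
{f} is an SCC by itself.
{c} is an SCC by itself.
{b} is an SCC by itself.
{h} is an SCC by itself.
(and 1 more singleton SCC)
That gives 6 strongly connected components.

6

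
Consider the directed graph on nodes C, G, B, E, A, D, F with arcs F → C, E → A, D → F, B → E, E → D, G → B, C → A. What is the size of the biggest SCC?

{B} is an SCC by itself.
{E} is an SCC by itself.
{A} is an SCC by itself.
{F} is an SCC by itself.
{G} is an SCC by itself.
(and 2 more singleton SCCs)
The largest has 1 vertex.

1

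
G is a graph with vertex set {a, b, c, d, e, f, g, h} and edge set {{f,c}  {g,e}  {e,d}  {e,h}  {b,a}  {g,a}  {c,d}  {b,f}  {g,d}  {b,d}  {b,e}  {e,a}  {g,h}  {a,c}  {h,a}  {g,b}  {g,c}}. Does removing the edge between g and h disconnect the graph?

After removing g—h, the path g-e-h still connects them, so the edge is not a bridge.

No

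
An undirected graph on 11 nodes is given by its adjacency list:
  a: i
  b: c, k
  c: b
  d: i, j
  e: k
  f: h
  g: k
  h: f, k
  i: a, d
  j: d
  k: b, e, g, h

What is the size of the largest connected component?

Starting from a we can reach a, d, i, j. That is one component of size 4.
Starting from b we can reach b, c, e, f, g, h, k. That is one component of size 7.
The largest has 7 vertices.

7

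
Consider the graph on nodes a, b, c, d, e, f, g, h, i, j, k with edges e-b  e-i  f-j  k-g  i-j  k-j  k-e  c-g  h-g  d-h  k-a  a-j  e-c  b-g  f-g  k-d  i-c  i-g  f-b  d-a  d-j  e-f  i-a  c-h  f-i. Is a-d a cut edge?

After removing a-d, the path a-k-d still connects them, so the edge is not a bridge.

No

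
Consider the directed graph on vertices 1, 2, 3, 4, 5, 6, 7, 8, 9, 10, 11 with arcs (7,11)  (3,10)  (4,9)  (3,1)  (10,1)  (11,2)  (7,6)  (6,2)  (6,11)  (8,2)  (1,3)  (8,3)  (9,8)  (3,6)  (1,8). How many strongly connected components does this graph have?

8

{1, 3, 8, 10} are all mutually reachable — one SCC of size 4.
{9} is an SCC by itself.
{5} is an SCC by itself.
{2} is an SCC by itself.
{11} is an SCC by itself.
(and 3 more singleton SCCs)
That gives 8 strongly connected components.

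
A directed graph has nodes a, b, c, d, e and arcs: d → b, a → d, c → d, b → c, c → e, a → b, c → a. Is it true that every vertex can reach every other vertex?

There is no directed path from e to b, so the graph is not strongly connected.

No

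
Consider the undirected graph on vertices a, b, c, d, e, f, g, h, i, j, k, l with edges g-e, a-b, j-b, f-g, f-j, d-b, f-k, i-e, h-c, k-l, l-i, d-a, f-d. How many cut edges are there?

The edges on the cycle d-a-b-d are not bridges since each lies on that cycle.
But removing h-c disconnects h from c — this is a bridge.

1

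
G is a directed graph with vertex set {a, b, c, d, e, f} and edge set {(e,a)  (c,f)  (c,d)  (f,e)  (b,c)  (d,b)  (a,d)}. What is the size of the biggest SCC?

{a, b, c, d, e, f} are all mutually reachable — one SCC of size 6.
The largest has 6 vertices.

6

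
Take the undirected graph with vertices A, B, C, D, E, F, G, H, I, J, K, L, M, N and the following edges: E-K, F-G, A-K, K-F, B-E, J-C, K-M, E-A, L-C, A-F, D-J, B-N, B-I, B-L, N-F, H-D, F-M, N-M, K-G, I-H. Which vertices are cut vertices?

B

Removing B increases the component count from 1 to 2, so B is a cut vertex.
By contrast removing I leaves 1 component; it is not a cut vertex. No other vertex is a cut vertex either.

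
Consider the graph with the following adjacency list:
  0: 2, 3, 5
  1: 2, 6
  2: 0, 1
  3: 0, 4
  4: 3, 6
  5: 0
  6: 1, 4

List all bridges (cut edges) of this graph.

0-5

The edges on the cycle 4-3-0-2-1-6-4 are not bridges since each lies on that cycle.
But removing 0-5 disconnects 0 from 5 — this is a bridge.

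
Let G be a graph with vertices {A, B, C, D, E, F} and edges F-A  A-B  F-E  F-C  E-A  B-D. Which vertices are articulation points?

Removing A increases the component count from 1 to 2, so A is a cut vertex.
Removing B increases the component count from 1 to 2, so B is a cut vertex.
Removing F increases the component count from 1 to 2, so F is a cut vertex.
By contrast removing E leaves 1 component; it is not a cut vertex. No other vertex is a cut vertex either.

A, B, F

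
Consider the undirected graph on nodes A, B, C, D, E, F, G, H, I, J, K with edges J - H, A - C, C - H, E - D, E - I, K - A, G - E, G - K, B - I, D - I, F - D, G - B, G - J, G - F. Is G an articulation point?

Deleting G raises the number of components from 1 to 2, so G is a cut vertex.

Yes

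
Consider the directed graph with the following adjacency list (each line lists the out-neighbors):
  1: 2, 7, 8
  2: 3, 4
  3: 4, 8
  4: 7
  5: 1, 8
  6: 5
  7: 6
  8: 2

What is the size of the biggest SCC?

{1, 2, 3, 4, 5, 6, 7, 8} are all mutually reachable — one SCC of size 8.
The largest has 8 vertices.

8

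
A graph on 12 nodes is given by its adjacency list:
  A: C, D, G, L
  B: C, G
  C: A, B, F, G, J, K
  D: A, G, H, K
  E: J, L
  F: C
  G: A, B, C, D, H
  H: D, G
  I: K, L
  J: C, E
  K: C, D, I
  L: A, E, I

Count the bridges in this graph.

The edges on the cycle C-A-G-B-C are not bridges since each lies on that cycle.
But removing F-C disconnects F from C — this is a bridge.

1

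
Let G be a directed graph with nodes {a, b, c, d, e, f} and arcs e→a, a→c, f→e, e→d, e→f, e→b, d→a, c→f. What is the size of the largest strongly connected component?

5

{a, c, d, e, f} are all mutually reachable — one SCC of size 5.
{b} is an SCC by itself.
The largest has 5 vertices.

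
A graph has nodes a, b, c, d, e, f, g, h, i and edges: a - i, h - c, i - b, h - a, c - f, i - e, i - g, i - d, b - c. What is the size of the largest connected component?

9

Starting from a we can reach a, b, c, d, e, f, g, h, i. That is one component of size 9.
The largest has 9 vertices.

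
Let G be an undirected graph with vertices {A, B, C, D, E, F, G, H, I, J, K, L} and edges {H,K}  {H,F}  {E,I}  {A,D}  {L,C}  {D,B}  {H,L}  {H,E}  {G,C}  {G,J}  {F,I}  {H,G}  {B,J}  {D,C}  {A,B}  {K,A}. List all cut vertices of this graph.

Removing H increases the component count from 1 to 2, so H is a cut vertex.
By contrast removing E leaves 1 component; it is not a cut vertex. No other vertex is a cut vertex either.

H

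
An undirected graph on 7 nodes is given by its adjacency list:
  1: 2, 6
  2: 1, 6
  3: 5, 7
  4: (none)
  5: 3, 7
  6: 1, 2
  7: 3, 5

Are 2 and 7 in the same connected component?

No

The component containing 2 is {1, 2, 6}, and 7 is not in it.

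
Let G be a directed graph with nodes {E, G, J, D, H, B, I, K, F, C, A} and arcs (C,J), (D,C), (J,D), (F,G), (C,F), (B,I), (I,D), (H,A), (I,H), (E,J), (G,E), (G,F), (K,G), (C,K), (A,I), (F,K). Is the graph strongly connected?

There is no directed path from J to A, so the graph is not strongly connected.

No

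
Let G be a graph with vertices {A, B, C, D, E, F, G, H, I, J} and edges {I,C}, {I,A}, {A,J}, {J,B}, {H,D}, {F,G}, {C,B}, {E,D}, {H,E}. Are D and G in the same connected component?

No

The component containing D is {D, E, H}, and G is not in it.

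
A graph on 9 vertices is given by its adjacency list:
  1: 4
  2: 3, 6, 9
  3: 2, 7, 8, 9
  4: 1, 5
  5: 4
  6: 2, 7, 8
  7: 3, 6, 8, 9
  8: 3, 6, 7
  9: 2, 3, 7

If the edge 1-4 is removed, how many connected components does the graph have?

3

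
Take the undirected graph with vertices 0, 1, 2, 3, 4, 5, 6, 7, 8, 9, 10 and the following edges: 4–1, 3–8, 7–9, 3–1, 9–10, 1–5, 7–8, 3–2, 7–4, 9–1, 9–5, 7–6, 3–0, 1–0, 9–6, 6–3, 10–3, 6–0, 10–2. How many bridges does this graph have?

0

The edges on the cycle 7-9-10-3-8-7 are not bridges since each lies on that cycle.
Every edge lies on some cycle, so there are no bridges.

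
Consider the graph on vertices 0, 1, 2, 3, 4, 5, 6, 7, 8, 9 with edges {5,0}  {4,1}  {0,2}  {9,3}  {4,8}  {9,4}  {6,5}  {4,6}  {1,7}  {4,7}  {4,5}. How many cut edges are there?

5

The edges on the cycle 4-6-5-4 are not bridges since each lies on that cycle.
But removing 9-3 disconnects 9 from 3; removing 9-4 disconnects 9 from 4; removing 2-0 disconnects 2 from 0; removing 4-8 disconnects 4 from 8 — these are bridges.
In total 5 edges are bridges.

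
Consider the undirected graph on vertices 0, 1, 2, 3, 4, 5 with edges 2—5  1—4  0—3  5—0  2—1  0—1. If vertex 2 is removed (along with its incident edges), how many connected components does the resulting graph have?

With 2 gone, the remaining components are: {0, 1, 3, 4, 5}.
That is 1 component.

1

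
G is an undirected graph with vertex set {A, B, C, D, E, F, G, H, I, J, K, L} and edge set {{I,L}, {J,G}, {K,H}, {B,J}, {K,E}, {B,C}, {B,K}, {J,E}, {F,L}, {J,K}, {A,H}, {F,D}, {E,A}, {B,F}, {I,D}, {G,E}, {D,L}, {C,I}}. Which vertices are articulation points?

B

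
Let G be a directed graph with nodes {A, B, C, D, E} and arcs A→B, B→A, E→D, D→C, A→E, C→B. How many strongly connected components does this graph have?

1

{A, B, C, D, E} are all mutually reachable — one SCC of size 5.
That gives 1 strongly connected component.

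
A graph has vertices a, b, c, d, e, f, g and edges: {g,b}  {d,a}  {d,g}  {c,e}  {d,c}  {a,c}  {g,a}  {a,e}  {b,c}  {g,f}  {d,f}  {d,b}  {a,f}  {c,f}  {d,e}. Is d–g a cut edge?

No

After removing d–g, the path d-a-g still connects them, so the edge is not a bridge.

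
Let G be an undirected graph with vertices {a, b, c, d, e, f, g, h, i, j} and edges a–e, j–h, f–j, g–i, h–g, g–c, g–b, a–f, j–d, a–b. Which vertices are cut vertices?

Removing a increases the component count from 1 to 2, so a is a cut vertex.
Removing g increases the component count from 1 to 3, so g is a cut vertex.
Removing j increases the component count from 1 to 2, so j is a cut vertex.
By contrast removing f leaves 1 component; it is not a cut vertex. No other vertex is a cut vertex either.

a, g, j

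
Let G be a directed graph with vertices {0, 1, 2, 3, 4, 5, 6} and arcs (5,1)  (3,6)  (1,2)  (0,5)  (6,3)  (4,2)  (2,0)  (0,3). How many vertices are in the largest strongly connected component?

{0, 1, 2, 5} are all mutually reachable — one SCC of size 4.
{3, 6} are all mutually reachable — one SCC of size 2.
{4} is an SCC by itself.
The largest has 4 vertices.

4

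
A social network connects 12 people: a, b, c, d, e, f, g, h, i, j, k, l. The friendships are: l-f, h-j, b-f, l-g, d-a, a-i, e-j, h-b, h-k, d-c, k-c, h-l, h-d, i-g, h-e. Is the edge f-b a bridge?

After removing f-b, the path f-l-h-b still connects them, so the edge is not a bridge.

No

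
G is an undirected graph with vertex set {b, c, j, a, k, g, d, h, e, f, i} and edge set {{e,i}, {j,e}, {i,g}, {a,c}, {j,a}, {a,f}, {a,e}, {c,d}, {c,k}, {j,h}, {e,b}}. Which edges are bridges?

The edges on the cycle j-a-e-j are not bridges since each lies on that cycle.
But removing e - i disconnects e from i; removing i - g disconnects i from g; removing d - c disconnects d from c; removing j - h disconnects j from h — these are bridges.
In total 8 edges are bridges.

a-c, a-f, b-e, c-d, c-k, e-i, g-i, h-j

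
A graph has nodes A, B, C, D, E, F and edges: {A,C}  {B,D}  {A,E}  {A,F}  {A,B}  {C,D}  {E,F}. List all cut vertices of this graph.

A

Removing A increases the component count from 1 to 2, so A is a cut vertex.
By contrast removing C leaves 1 component; it is not a cut vertex. No other vertex is a cut vertex either.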